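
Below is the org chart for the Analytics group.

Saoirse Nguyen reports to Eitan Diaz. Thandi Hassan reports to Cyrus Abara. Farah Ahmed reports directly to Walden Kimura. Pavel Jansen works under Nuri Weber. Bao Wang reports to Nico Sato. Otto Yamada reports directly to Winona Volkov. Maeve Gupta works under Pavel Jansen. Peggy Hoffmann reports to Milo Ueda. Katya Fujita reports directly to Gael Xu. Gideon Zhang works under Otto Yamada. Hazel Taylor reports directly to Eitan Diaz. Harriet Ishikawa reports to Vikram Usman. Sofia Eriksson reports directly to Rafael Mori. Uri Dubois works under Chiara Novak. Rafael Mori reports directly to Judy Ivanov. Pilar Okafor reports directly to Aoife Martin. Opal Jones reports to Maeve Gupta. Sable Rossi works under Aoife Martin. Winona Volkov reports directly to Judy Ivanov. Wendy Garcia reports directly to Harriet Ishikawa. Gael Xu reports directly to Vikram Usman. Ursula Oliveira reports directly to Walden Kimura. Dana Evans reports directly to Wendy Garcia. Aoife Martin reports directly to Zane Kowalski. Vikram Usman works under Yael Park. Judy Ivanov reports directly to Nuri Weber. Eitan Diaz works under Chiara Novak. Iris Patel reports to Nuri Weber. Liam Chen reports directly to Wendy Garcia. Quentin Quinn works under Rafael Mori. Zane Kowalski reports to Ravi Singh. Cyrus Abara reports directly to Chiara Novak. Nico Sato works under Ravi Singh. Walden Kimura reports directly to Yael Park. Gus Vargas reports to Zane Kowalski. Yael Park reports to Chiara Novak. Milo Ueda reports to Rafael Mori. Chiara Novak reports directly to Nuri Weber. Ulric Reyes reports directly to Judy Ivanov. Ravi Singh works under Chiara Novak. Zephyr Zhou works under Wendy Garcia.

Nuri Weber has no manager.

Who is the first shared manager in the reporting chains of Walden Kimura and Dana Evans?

Yael Park

Walden Kimura's chain of managers is Yael Park, Chiara Novak, Nuri Weber. Dana Evans's chain of managers is Wendy Garcia, Harriet Ishikawa, Vikram Usman, Yael Park, Chiara Novak, Nuri Weber. The first manager that appears in both chains is Yael Park.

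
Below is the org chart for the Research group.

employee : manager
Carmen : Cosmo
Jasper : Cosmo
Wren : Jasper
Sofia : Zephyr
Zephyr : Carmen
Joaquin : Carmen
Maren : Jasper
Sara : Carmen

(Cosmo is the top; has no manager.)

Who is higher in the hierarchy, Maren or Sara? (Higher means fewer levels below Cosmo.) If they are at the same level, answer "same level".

same level

Both Maren and Sara are 2 levels below Cosmo.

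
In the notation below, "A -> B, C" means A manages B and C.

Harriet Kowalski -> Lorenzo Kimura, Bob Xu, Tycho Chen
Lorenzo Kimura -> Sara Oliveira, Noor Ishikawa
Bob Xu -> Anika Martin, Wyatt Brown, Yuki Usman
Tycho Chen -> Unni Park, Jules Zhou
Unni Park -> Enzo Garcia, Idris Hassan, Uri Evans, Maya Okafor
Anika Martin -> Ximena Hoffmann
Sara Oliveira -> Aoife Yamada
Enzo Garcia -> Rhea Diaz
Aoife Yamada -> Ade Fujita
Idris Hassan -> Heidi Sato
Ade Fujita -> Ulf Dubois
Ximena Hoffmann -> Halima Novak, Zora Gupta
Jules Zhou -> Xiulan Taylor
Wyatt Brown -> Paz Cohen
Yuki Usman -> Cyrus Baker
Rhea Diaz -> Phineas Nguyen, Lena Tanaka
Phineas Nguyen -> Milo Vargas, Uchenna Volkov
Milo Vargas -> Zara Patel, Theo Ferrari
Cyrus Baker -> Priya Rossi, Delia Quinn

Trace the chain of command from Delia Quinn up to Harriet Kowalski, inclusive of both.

Delia Quinn reports to Cyrus Baker. Cyrus Baker reports to Yuki Usman. Yuki Usman reports to Bob Xu. Bob Xu reports to Harriet Kowalski. Harriet Kowalski is at the top.

Delia Quinn -> Cyrus Baker -> Yuki Usman -> Bob Xu -> Harriet Kowalski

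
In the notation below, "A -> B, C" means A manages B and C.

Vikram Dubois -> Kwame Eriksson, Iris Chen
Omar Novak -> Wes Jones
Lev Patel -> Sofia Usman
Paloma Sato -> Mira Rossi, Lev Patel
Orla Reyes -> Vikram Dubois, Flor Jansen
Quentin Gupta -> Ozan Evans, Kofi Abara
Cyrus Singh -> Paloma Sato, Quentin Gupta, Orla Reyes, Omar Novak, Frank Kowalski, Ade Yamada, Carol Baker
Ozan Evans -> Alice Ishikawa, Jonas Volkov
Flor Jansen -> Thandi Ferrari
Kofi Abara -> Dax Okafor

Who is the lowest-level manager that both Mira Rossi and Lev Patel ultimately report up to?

Paloma Sato

Mira Rossi's chain of managers is Paloma Sato, Cyrus Singh. Lev Patel's chain of managers is Paloma Sato, Cyrus Singh. The first manager that appears in both chains is Paloma Sato.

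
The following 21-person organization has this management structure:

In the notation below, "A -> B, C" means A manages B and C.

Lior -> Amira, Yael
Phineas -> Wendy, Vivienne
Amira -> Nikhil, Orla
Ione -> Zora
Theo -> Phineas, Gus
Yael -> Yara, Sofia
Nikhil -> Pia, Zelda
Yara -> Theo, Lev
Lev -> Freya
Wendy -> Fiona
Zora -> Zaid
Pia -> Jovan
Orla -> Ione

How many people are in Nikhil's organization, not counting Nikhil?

Nikhil directly manages Pia, Zelda. Under Pia: Jovan (1). Zelda has no reports. So Nikhil's organization is 2 direct reports plus everyone under them: 2 + 1 = 3.

3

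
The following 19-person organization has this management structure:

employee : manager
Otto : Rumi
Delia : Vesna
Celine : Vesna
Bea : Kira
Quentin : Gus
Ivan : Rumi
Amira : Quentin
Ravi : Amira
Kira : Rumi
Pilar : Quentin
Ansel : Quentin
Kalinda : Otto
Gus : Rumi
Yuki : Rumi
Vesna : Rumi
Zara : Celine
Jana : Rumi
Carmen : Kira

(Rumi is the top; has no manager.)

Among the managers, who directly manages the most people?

Direct-report counts: Rumi has 7; Otto has 1; Gus has 1; Quentin has 3; Amira has 1; Kira has 2; Vesna has 2; Celine has 1. The largest is 7, held by Rumi.

Rumi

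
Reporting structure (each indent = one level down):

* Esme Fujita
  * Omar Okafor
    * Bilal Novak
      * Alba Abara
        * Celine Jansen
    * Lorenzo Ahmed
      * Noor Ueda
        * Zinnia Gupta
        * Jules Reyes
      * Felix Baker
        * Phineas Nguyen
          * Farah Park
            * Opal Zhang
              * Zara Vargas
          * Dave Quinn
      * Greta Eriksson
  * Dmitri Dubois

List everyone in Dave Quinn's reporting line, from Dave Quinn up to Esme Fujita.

Dave Quinn reports to Phineas Nguyen. Phineas Nguyen reports to Felix Baker. Felix Baker reports to Lorenzo Ahmed. Lorenzo Ahmed reports to Omar Okafor. Omar Okafor reports to Esme Fujita. Esme Fujita is at the top.

Dave Quinn -> Phineas Nguyen -> Felix Baker -> Lorenzo Ahmed -> Omar Okafor -> Esme Fujita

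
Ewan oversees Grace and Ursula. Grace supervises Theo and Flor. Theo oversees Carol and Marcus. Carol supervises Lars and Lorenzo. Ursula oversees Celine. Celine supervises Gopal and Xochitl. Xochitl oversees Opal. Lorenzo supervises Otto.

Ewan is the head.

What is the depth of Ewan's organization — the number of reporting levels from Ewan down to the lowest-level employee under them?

The longest chain under Ewan runs Ewan → Grace → Theo → Carol → Lorenzo → Otto, which is 5 levels below Ewan.

5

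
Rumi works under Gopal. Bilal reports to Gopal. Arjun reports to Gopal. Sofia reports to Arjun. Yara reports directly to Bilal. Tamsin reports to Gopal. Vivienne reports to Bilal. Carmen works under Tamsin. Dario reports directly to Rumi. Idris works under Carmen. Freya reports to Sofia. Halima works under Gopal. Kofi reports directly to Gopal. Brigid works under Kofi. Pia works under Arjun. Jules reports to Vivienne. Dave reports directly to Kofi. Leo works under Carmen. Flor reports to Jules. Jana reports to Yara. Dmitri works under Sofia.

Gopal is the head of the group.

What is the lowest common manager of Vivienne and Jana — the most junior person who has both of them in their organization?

Vivienne's chain of managers is Bilal, Gopal. Jana's chain of managers is Yara, Bilal, Gopal. The first manager that appears in both chains is Bilal.

Bilal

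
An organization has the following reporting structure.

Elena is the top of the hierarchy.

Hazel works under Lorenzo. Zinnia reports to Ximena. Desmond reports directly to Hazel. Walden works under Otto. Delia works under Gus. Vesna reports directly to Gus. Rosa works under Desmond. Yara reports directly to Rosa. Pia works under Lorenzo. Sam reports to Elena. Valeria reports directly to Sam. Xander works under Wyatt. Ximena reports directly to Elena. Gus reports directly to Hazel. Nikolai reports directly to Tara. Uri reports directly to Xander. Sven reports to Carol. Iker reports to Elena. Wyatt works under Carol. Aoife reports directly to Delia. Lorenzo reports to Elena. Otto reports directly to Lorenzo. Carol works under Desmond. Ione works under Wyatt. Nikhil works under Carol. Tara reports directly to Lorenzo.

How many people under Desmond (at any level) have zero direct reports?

The people in Desmond's organization with no one reporting to them are Yara, Ione, Uri, Sven, Nikhil. That is 5.

5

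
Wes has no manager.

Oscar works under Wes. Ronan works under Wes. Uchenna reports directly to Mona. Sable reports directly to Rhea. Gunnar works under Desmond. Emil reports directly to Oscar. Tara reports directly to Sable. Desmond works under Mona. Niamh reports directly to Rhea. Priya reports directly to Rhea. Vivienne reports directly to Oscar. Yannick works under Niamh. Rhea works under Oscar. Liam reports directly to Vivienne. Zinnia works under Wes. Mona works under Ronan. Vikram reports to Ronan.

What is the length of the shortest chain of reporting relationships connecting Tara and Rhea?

Tara is in Rhea's organization: the chain from Tara up to Rhea is Tara → Sable → Rhea, which is 2 links.

2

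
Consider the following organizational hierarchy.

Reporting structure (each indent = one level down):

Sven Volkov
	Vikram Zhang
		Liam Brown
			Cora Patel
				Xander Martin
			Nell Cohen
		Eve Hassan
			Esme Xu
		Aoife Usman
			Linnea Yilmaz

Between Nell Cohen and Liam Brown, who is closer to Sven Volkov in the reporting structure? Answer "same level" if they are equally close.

Liam Brown

Nell Cohen is 3 levels below Sven Volkov; Liam Brown is 2. Liam Brown is higher.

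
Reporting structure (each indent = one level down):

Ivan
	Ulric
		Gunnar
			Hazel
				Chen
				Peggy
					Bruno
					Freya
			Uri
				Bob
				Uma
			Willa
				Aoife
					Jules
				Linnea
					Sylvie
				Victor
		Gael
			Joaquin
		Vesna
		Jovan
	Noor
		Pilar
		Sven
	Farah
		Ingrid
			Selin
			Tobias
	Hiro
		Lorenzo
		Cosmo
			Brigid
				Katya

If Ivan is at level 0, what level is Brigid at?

3

Chain from Brigid up to Ivan: Brigid → Cosmo → Hiro → Ivan. That is 3 steps up, so Brigid is 3 levels below Ivan.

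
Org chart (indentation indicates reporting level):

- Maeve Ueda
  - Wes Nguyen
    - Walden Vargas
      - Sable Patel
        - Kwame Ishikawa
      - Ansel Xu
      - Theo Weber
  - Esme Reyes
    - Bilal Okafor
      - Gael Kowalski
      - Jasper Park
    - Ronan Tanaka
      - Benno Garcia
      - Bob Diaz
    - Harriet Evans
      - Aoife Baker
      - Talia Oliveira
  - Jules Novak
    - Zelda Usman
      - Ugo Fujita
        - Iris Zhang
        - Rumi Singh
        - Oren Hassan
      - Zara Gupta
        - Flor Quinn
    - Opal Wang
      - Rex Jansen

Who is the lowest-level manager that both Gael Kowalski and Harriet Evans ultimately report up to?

Esme Reyes

Gael Kowalski's chain of managers is Bilal Okafor, Esme Reyes, Maeve Ueda. Harriet Evans's chain of managers is Esme Reyes, Maeve Ueda. The first manager that appears in both chains is Esme Reyes.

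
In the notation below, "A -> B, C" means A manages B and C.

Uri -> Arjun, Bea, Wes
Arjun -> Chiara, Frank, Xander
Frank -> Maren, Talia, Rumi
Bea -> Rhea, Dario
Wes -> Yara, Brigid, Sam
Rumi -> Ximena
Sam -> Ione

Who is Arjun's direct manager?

Arjun reports directly to Uri.

Uri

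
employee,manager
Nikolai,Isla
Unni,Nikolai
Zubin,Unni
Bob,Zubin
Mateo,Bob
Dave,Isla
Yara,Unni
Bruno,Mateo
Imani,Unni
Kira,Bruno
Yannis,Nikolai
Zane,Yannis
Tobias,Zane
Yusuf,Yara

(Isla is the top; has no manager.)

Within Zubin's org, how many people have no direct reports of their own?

1

The only person in Zubin's organization with no one reporting to them is Kira. That is 1.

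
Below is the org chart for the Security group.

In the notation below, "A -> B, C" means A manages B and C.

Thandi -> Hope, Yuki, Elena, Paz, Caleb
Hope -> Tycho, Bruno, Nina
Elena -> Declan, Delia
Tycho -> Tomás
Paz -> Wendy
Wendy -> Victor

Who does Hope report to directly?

Hope reports directly to Thandi.

Thandi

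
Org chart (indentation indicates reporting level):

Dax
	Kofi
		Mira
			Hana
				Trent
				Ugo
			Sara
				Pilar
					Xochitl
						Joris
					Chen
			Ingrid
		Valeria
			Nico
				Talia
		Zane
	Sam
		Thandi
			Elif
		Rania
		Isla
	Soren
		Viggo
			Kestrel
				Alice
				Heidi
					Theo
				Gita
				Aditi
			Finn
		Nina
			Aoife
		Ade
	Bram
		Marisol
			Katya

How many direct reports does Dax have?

Dax directly manages Kofi, Sam, Soren, Bram. That is 4 direct reports.

4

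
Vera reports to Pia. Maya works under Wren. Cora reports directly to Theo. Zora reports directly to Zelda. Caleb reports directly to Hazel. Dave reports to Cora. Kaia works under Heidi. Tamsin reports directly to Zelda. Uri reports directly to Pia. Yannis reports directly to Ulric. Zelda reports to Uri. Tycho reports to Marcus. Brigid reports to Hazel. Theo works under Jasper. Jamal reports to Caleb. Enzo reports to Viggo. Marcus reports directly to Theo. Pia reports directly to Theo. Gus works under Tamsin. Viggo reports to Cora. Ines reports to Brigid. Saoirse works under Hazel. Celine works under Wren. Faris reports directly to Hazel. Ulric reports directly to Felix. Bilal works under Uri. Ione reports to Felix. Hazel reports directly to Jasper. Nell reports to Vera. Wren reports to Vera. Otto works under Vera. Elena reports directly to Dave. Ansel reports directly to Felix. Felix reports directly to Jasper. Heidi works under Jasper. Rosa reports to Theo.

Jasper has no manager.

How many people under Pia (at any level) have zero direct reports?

7

The people in Pia's organization with no one reporting to them are Otto, Maya, Celine, Nell, Gus, Zora, Bilal. That is 7.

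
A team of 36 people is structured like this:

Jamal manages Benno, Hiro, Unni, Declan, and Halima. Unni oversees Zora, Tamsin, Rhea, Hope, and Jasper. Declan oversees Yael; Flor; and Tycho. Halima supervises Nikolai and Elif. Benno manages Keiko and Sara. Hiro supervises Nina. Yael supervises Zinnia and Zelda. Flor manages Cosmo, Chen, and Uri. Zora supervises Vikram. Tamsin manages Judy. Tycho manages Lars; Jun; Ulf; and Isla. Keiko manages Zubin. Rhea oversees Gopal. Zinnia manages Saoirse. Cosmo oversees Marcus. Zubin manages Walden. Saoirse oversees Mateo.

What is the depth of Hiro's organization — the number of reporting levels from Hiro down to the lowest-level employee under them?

The longest chain under Hiro runs Hiro → Nina, which is 1 level below Hiro.

1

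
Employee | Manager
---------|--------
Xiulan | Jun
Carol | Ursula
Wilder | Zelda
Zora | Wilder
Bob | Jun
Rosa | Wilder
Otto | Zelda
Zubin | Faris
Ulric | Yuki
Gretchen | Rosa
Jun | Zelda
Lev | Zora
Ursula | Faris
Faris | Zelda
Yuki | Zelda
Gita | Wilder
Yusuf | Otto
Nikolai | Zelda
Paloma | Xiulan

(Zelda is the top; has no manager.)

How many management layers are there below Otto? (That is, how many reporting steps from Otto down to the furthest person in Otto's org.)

The longest chain under Otto runs Otto → Yusuf, which is 1 level below Otto.

1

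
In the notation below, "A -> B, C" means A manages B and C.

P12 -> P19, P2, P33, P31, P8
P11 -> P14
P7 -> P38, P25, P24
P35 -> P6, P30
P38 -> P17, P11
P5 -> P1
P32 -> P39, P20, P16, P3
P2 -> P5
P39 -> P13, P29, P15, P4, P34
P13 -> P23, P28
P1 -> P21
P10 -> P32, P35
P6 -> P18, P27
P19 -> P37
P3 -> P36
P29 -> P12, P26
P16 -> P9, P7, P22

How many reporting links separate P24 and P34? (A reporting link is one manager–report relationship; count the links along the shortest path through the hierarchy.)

P24 is 3 levels below P32, and P34 is 2 levels below P32 (their lowest common manager). The shortest path runs up from P24 to P32 and back down to P34: 3 + 2 = 5 links.

5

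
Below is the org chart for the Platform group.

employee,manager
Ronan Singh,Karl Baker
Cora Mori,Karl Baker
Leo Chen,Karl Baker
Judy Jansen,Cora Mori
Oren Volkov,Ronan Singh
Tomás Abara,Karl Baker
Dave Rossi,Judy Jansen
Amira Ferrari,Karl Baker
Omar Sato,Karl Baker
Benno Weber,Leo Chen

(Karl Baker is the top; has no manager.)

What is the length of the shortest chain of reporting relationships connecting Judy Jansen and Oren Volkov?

Judy Jansen is 2 levels below Karl Baker, and Oren Volkov is 2 levels below Karl Baker (their lowest common manager). The shortest path runs up from Judy Jansen to Karl Baker and back down to Oren Volkov: 2 + 2 = 4 links.

4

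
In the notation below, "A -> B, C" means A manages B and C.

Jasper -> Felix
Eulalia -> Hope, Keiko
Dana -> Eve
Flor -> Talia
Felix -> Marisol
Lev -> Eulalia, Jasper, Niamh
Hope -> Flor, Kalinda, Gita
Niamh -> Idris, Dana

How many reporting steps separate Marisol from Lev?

3

Chain from Marisol up to Lev: Marisol → Felix → Jasper → Lev. That is 3 steps up, so Marisol is 3 levels below Lev.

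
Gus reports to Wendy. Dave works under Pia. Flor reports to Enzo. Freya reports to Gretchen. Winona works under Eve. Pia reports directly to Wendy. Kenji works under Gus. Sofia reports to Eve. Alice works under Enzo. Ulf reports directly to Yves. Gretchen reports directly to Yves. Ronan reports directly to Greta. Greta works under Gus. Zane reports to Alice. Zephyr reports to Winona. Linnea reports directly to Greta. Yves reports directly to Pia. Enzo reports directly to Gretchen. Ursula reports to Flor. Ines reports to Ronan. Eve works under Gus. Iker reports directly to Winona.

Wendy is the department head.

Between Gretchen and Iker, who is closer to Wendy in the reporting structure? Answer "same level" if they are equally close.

Gretchen

Gretchen is 3 levels below Wendy; Iker is 4. Gretchen is higher.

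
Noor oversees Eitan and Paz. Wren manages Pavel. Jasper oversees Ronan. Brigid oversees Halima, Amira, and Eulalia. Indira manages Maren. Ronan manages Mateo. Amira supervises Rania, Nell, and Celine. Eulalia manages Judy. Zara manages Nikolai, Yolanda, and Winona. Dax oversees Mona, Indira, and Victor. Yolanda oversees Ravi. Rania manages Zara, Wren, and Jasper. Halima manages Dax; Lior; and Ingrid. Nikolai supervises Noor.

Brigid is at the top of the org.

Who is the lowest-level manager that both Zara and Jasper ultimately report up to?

Rania

Zara's chain of managers is Rania, Amira, Brigid. Jasper's chain of managers is Rania, Amira, Brigid. The first manager that appears in both chains is Rania.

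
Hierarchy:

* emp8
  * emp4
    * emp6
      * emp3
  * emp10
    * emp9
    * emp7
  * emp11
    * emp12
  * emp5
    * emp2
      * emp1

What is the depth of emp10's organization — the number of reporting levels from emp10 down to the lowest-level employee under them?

1

The longest chain under emp10 runs emp10 → emp7, which is 1 level below emp10.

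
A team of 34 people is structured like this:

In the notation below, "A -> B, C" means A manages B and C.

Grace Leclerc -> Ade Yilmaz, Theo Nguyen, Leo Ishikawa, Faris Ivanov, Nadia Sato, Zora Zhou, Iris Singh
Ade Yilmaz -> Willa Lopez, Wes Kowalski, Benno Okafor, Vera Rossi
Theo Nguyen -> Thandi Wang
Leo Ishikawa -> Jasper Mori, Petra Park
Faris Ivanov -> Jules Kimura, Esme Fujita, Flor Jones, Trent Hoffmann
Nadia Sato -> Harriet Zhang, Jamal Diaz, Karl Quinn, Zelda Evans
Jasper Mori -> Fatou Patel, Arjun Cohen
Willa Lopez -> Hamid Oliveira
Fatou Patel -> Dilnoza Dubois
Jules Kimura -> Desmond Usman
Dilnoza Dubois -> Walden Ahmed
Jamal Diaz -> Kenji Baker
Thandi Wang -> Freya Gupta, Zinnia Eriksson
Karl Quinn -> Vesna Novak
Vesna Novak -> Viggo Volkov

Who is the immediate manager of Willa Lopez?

Ade Yilmaz

Willa Lopez reports directly to Ade Yilmaz.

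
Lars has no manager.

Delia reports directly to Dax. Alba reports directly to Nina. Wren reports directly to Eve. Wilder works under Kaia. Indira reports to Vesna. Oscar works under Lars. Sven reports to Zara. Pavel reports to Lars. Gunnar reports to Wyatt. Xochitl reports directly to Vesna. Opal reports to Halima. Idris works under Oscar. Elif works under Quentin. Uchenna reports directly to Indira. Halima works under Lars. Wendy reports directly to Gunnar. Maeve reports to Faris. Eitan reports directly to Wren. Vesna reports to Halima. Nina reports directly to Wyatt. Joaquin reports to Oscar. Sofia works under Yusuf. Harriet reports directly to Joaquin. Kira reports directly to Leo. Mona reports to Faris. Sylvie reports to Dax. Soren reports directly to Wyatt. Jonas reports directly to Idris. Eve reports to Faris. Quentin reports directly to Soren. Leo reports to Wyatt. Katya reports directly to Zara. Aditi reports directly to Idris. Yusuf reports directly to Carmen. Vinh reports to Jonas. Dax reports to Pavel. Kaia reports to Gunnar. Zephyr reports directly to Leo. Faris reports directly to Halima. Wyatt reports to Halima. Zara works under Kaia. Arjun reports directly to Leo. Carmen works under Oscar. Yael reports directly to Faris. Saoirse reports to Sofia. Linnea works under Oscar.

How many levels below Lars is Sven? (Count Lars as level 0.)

Chain from Sven up to Lars: Sven → Zara → Kaia → Gunnar → Wyatt → Halima → Lars. That is 6 steps up, so Sven is 6 levels below Lars.

6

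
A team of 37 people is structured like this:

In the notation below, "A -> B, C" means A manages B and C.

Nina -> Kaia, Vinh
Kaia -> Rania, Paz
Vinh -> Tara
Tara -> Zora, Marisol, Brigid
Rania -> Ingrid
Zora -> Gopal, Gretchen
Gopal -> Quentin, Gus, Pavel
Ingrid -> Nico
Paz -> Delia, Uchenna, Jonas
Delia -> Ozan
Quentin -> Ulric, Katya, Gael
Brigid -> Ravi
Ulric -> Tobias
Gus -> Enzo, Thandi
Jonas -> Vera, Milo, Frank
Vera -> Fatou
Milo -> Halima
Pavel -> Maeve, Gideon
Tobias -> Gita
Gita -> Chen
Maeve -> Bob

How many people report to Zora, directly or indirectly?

Zora directly manages Gopal, Gretchen. Under Gopal: Pavel, Gideon, Maeve, Bob, Gus, Thandi, Enzo, Quentin, Gael, Katya, Ulric, Tobias, Gita, Chen (14). Gretchen has no reports. So Zora's organization is 2 direct reports plus everyone under them: 15 + 1 = 16.

16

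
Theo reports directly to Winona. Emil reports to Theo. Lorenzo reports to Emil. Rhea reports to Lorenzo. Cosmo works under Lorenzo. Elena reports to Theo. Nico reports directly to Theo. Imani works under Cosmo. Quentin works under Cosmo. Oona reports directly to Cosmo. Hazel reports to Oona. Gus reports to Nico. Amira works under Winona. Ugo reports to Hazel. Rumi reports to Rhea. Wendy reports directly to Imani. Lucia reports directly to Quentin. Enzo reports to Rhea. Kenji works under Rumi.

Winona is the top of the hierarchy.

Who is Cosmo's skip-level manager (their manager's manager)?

Emil

Cosmo reports to Lorenzo, and Lorenzo reports to Emil. So Cosmo's skip-level manager is Emil.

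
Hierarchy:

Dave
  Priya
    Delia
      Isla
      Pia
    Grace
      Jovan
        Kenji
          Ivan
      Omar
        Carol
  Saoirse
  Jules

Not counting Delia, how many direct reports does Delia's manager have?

Delia reports to Priya. Priya's other direct reports are Grace — 1 peer.

1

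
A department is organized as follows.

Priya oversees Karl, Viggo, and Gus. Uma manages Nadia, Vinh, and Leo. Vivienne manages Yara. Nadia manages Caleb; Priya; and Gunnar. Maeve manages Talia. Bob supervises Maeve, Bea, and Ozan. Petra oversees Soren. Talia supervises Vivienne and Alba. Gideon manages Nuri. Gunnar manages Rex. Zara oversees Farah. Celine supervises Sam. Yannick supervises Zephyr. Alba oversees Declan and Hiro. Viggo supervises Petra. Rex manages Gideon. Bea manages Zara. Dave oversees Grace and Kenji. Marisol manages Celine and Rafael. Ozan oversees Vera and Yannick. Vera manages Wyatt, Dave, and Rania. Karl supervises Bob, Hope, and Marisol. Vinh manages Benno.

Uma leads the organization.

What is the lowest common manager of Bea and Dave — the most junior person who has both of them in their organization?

Bob

Bea's chain of managers is Bob, Karl, Priya, Nadia, Uma. Dave's chain of managers is Vera, Ozan, Bob, Karl, Priya, Nadia, Uma. The first manager that appears in both chains is Bob.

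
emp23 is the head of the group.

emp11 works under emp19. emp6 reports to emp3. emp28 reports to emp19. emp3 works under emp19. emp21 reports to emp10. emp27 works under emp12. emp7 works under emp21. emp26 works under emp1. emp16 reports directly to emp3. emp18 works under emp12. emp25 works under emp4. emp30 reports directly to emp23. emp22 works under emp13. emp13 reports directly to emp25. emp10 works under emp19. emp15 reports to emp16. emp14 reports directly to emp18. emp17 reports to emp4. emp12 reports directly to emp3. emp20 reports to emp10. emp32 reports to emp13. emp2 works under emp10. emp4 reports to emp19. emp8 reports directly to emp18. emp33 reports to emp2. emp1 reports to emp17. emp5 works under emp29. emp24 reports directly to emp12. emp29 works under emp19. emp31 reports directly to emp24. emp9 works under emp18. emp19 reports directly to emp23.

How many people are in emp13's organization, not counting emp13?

emp13 directly manages emp32, emp22. emp32 has no reports. emp22 has no reports. So emp13's organization is 2 direct reports plus everyone under them: 1 + 1 = 2.

2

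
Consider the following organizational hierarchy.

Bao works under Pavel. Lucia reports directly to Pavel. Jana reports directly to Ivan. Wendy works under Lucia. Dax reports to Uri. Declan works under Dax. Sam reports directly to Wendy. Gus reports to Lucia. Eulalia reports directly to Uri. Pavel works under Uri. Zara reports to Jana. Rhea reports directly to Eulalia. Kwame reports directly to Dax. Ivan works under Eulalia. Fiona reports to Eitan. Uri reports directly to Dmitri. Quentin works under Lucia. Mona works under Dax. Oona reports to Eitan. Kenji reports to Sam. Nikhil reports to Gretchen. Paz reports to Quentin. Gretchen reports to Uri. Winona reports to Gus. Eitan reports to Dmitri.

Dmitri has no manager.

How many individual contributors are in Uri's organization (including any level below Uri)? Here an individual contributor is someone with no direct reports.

10

The people in Uri's organization with no one reporting to them are Nikhil, Bao, Winona, Paz, Kenji, Declan, Kwame, Mona, Rhea, Zara. That is 10.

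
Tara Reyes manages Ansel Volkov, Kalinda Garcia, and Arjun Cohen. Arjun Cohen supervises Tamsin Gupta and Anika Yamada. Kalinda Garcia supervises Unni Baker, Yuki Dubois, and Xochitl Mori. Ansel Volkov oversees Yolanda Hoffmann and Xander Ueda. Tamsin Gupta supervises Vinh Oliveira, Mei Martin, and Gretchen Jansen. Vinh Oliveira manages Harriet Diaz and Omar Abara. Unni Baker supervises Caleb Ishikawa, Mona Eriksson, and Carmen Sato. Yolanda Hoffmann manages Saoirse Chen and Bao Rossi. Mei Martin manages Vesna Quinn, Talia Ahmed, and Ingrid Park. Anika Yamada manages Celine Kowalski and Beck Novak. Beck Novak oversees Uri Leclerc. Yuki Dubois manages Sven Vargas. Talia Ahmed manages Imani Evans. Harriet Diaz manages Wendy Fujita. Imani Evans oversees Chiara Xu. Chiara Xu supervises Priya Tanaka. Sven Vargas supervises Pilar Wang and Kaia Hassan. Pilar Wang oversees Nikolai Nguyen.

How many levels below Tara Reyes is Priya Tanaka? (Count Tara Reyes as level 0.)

7

Chain from Priya Tanaka up to Tara Reyes: Priya Tanaka → Chiara Xu → Imani Evans → Talia Ahmed → Mei Martin → Tamsin Gupta → Arjun Cohen → Tara Reyes. That is 7 steps up, so Priya Tanaka is 7 levels below Tara Reyes.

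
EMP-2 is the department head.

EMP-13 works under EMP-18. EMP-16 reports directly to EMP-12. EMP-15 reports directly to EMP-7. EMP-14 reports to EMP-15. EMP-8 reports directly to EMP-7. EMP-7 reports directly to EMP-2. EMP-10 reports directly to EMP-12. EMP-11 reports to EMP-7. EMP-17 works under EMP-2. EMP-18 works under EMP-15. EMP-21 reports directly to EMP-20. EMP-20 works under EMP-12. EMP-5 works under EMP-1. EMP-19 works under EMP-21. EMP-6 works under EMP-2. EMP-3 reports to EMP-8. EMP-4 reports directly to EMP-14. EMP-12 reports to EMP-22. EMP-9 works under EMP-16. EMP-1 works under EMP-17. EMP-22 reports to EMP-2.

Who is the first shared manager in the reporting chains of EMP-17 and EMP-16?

EMP-17's chain of managers is EMP-2. EMP-16's chain of managers is EMP-12, EMP-22, EMP-2. The first manager that appears in both chains is EMP-2.

EMP-2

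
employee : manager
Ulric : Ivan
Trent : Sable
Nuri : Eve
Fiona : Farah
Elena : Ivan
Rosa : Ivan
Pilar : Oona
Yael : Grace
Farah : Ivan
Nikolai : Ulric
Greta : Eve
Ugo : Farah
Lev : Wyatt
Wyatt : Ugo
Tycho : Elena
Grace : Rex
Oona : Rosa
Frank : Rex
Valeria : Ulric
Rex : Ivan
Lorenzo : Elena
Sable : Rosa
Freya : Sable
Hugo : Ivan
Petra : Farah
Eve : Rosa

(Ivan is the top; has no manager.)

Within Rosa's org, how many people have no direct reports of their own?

5

The people in Rosa's organization with no one reporting to them are Trent, Freya, Greta, Nuri, Pilar. That is 5.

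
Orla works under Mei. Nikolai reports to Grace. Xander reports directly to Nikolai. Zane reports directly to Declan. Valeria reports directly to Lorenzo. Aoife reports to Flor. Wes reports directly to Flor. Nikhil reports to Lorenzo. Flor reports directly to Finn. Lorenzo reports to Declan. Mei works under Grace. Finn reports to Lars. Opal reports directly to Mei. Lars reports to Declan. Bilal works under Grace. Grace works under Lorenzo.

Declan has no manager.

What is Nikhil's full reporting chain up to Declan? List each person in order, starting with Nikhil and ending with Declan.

Nikhil reports to Lorenzo. Lorenzo reports to Declan. Declan is at the top.

Nikhil -> Lorenzo -> Declan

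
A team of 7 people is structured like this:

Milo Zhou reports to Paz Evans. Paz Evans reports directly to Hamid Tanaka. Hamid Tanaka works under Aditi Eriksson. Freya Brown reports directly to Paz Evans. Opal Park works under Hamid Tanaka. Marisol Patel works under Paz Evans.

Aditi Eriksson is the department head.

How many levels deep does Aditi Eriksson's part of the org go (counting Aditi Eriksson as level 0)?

3

The longest chain under Aditi Eriksson runs Aditi Eriksson → Hamid Tanaka → Paz Evans → Milo Zhou, which is 3 levels below Aditi Eriksson.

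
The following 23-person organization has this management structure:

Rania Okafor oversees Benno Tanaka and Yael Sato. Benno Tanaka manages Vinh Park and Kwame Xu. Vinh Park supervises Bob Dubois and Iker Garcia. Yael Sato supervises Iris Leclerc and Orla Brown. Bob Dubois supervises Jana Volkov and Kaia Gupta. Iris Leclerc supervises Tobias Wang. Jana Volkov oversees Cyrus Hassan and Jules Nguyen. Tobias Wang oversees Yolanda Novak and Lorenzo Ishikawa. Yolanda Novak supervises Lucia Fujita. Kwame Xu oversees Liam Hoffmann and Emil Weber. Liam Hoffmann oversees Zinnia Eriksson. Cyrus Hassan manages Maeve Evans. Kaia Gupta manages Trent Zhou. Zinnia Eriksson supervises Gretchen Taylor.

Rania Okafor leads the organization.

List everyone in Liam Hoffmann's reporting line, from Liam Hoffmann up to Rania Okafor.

Liam Hoffmann -> Kwame Xu -> Benno Tanaka -> Rania Okafor

Liam Hoffmann reports to Kwame Xu. Kwame Xu reports to Benno Tanaka. Benno Tanaka reports to Rania Okafor. Rania Okafor is at the top.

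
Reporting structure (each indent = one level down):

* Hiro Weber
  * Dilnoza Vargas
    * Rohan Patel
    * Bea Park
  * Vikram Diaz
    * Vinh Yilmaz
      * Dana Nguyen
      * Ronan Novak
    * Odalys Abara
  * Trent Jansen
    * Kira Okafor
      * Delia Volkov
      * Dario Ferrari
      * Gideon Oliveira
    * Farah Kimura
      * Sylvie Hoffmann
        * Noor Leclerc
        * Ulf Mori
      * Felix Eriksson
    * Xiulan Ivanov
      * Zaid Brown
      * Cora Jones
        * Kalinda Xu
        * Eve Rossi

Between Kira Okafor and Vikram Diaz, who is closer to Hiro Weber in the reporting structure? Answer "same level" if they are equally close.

Kira Okafor is 2 levels below Hiro Weber; Vikram Diaz is 1. Vikram Diaz is higher.

Vikram Diaz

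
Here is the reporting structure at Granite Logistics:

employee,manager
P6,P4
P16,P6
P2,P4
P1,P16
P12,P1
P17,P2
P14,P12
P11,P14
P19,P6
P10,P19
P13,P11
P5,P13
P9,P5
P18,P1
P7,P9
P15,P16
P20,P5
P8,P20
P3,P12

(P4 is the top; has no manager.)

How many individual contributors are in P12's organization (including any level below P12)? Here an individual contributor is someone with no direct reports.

The people in P12's organization with no one reporting to them are P3, P8, P7. That is 3.

3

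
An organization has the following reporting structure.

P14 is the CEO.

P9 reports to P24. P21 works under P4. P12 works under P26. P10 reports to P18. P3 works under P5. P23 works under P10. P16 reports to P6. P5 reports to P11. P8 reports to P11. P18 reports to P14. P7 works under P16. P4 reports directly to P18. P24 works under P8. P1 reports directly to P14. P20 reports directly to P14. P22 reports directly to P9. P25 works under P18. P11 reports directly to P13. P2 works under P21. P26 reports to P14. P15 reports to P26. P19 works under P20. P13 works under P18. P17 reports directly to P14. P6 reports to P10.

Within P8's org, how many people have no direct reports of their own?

The only person in P8's organization with no one reporting to them is P22. That is 1.

1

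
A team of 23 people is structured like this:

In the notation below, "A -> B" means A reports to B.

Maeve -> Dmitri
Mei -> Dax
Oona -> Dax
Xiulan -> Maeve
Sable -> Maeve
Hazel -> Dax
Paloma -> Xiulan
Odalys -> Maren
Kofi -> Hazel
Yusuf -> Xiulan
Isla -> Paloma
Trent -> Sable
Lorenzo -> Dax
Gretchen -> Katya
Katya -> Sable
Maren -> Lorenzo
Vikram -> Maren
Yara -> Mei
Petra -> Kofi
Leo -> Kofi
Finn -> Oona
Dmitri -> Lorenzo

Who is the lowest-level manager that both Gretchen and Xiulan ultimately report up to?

Maeve

Gretchen's chain of managers is Katya, Sable, Maeve, Dmitri, Lorenzo, Dax. Xiulan's chain of managers is Maeve, Dmitri, Lorenzo, Dax. The first manager that appears in both chains is Maeve.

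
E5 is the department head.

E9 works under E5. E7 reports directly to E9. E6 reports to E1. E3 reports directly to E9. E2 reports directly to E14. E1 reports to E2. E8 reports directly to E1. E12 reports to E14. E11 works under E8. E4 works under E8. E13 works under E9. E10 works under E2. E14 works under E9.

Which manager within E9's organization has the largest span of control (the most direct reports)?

Direct-report counts within E9's organization: E9 has 4; E14 has 2; E2 has 2; E1 has 2; E8 has 2. The largest is 4, held by E9.

E9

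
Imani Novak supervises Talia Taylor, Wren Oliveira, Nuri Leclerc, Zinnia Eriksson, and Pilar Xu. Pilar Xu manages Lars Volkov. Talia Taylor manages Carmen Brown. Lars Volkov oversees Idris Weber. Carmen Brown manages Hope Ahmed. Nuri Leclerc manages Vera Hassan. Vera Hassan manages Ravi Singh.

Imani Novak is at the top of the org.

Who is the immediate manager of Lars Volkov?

Lars Volkov reports directly to Pilar Xu.

Pilar Xu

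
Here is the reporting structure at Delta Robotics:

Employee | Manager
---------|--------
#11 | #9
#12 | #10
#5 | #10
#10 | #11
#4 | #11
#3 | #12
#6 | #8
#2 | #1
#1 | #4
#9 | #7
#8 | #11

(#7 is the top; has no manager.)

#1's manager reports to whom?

#1 reports to #4, and #4 reports to #11. So #1's skip-level manager is #11.

#11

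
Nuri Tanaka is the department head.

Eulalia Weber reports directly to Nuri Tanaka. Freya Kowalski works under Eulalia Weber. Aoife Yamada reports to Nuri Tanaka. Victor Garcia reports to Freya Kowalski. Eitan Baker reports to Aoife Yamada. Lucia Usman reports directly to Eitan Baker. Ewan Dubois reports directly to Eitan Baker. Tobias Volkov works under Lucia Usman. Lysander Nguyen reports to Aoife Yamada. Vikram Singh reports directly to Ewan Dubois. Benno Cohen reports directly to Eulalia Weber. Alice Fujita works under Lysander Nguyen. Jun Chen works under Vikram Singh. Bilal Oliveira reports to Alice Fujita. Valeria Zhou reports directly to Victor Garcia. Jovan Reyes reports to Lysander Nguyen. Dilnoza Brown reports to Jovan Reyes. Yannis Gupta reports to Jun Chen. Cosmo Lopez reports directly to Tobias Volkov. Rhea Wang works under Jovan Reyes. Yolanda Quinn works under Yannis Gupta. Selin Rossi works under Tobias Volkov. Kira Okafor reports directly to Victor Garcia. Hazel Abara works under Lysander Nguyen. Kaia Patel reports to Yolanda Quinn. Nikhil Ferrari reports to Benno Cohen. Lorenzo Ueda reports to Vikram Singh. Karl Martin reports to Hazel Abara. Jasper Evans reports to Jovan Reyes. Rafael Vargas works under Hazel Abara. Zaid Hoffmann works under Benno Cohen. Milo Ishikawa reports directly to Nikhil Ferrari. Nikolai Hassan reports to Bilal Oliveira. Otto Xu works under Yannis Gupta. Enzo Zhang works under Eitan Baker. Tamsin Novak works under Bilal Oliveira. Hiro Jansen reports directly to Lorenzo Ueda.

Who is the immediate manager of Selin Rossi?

Selin Rossi reports directly to Tobias Volkov.

Tobias Volkov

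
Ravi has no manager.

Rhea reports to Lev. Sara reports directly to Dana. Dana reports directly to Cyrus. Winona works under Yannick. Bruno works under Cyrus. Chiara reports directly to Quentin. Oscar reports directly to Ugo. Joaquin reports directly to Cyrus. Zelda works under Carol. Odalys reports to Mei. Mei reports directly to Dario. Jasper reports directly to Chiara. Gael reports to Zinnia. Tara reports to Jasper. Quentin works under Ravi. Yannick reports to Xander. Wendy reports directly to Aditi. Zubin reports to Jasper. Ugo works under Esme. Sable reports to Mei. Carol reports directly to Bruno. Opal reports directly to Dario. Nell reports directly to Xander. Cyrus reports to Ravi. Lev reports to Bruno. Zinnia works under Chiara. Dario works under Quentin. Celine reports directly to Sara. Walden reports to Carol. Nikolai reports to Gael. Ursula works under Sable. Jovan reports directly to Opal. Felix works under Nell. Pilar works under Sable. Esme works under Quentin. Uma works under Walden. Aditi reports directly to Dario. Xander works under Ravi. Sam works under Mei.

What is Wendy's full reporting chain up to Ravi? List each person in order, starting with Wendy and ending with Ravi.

Wendy reports to Aditi. Aditi reports to Dario. Dario reports to Quentin. Quentin reports to Ravi. Ravi is at the top.

Wendy -> Aditi -> Dario -> Quentin -> Ravi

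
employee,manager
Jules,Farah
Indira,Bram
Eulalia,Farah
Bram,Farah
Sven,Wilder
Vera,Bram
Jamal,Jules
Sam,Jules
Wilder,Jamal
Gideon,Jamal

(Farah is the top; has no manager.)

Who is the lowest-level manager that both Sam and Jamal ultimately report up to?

Jules

Sam's chain of managers is Jules, Farah. Jamal's chain of managers is Jules, Farah. The first manager that appears in both chains is Jules.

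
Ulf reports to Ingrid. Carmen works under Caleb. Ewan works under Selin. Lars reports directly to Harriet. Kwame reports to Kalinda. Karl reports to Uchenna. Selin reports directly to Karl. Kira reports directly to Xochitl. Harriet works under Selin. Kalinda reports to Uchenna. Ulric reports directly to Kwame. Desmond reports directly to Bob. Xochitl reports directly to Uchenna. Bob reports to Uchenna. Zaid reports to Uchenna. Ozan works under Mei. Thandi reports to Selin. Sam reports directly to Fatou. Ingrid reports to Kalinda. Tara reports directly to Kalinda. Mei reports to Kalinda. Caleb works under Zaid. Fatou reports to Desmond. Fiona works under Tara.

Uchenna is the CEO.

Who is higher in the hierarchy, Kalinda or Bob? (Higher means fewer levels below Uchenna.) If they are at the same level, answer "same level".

Both Kalinda and Bob are 1 level below Uchenna.

same level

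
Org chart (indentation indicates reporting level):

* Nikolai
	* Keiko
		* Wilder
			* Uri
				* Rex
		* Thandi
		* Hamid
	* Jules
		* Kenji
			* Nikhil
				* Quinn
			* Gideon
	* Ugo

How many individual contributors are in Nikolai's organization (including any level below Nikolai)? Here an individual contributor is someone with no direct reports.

6

The people in Nikolai's organization with no one reporting to them are Ugo, Gideon, Quinn, Hamid, Thandi, Rex. That is 6.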